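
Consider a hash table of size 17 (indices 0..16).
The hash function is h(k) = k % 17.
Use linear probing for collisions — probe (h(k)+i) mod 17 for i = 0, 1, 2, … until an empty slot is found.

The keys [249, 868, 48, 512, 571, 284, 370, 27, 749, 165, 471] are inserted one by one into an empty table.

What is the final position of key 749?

249 hashes to 11; slot 11 is free -> place at 11.
868 hashes to 1; slot 1 is free -> place at 1.
48 hashes to 14; slot 14 is free -> place at 14.
512 hashes to 2; slot 2 is free -> place at 2.
571 hashes to 10; slot 10 is free -> place at 10.
284 hashes to 12; slot 12 is free -> place at 12.
370 hashes to 13; slot 13 is free -> place at 13.
27 hashes to 10; 10,11,12,13,14 taken -> place at 15.
749 hashes to 1; 1,2 taken -> place at 3.
165 hashes to 12; 12,13,14,15 taken -> place at 16.
471 hashes to 12; 12,13,14,15,16 taken -> place at 0.
Table: [471, 868, 512, 749, ., ., ., ., ., ., 571, 249, 284, 370, 48, 27, 165]

3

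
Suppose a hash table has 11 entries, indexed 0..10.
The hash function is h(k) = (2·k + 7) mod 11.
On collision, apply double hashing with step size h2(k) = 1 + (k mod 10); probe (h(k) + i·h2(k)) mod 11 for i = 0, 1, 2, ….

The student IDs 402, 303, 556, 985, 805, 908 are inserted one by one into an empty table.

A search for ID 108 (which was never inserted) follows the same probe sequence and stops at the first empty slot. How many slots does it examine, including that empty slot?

402 hashes to 8; slot 8 is free => place at 8.
303 hashes to 8, h2=4; 8 taken => place at 1.
556 hashes to 8, h2=7; 8 taken => place at 4.
985 hashes to 8, h2=6; 8 taken => place at 3.
805 hashes to 0; slot 0 is free => place at 0.
908 hashes to 8, h2=9; 8 taken => place at 6.
Table: [805, 303, ., 985, 556, ., 908, ., 402, ., .]
Lookup 108: h=3, h2=9, probe 3,1,10 → slot 10 empty, not found.

3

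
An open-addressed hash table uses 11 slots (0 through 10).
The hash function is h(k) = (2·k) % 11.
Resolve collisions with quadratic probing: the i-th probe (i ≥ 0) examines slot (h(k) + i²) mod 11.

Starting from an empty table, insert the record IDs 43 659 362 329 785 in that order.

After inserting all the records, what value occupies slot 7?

329

Insert 43: h=9, slot 9 empty => index 9.
Insert 659: h=9, slot 9 occupied => index 10.
Insert 362: h=9, slots 9,10 occupied => index 2.
Insert 329: h=9, slots 9,10,2 occupied => index 7.
Insert 785: h=8, slot 8 empty => index 8.
Table: [∅, ∅, 362, ∅, ∅, ∅, ∅, 329, 785, 43, 659]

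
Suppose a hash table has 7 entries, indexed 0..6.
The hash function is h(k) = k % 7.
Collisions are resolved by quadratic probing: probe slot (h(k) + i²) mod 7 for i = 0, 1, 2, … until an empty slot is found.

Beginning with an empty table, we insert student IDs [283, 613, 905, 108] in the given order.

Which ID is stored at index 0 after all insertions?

283: h=3 → slot 3
613: h=4 → slot 4
905: h=2 → slot 2
108: h=3, probe 3,4,0 → slot 0
Table: [108, -, 905, 283, 613, -, -]

108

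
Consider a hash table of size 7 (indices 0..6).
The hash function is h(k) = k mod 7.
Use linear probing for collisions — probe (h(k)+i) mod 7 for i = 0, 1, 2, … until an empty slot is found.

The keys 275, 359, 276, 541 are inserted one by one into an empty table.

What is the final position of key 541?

275: h=2 => slot 2
359: h=2, probe 2,3 => slot 3
276: h=3, probe 3,4 => slot 4
541: h=2, probe 2,3,4,5 => slot 5
Table: [., ., 275, 359, 276, 541, .]

5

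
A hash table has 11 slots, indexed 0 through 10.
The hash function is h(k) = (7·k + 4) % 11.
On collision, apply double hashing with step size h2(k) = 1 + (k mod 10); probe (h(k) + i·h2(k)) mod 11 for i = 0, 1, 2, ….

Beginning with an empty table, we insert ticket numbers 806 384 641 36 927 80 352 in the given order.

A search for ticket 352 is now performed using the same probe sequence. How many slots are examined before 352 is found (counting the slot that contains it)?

2

806: h=3 => slot 3
384: h=8 => slot 8
641: h=3, h2=2, probe 3,5 => slot 5
36: h=3, h2=7, probe 3,10 => slot 10
927: h=3, h2=8, probe 3,0 => slot 0
80: h=3, h2=1, probe 3,4 => slot 4
352: h=4, h2=3, probe 4,7 => slot 7
Table: [927, _, _, 806, 80, 641, _, 352, 384, _, 36]
Lookup 352: h=4, h2=3, probe 4,7 → found at 7.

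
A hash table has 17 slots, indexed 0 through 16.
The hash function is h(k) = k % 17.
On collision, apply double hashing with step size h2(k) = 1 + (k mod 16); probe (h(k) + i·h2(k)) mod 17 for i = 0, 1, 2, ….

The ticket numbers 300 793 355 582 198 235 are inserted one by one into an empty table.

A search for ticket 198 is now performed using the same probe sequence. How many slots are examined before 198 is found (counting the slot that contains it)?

Insert 300: h=11, slot 11 empty → index 11.
Insert 793: h=11, h2=10, slot 11 occupied → index 4.
Insert 355: h=15, slot 15 empty → index 15.
Insert 582: h=4, h2=7, slots 4,11 occupied → index 1.
Insert 198: h=11, h2=7, slots 11,1 occupied → index 8.
Insert 235: h=14, slot 14 empty → index 14.
Table: [., 582, ., ., 793, ., ., ., 198, ., ., 300, ., ., 235, 355, .]
Lookup 198: h=11, h2=7, probe 11,1,8 → found at 8.

3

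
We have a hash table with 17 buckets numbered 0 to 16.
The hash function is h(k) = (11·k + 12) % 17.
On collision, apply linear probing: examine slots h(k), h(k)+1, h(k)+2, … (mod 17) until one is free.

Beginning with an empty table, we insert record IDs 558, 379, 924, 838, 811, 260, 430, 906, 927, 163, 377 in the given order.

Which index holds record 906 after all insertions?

Insert 558: h=13, slot 13 empty => index 13.
Insert 379: h=16, slot 16 empty => index 16.
Insert 924: h=10, slot 10 empty => index 10.
Insert 838: h=16, slot 16 occupied => index 0.
Insert 811: h=8, slot 8 empty => index 8.
Insert 260: h=16, slots 16,0 occupied => index 1.
Insert 430: h=16, slots 16,0,1 occupied => index 2.
Insert 906: h=16, slots 16,0,1,2 occupied => index 3.
Insert 927: h=9, slot 9 empty => index 9.
Insert 163: h=3, slot 3 occupied => index 4.
Insert 377: h=11, slot 11 empty => index 11.
Table: [838, 260, 430, 906, 163, —, —, —, 811, 927, 924, 377, —, 558, —, —, 379]

3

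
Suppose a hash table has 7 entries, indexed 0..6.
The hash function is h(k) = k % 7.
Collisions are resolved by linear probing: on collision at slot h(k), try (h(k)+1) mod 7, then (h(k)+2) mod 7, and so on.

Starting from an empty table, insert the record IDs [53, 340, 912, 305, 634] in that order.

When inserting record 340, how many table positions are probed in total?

53: h=4 -> slot 4
340: h=4, probe 4,5 -> slot 5
912: h=2 -> slot 2
305: h=4, probe 4,5,6 -> slot 6
634: h=4, probe 4,5,6,0 -> slot 0
Table: [634, _, 912, _, 53, 340, 305]

2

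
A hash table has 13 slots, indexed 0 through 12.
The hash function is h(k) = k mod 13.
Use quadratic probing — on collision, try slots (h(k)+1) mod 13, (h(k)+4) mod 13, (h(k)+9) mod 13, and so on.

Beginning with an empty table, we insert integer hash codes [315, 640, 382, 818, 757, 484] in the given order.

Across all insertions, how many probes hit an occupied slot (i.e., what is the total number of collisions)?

315: h=3 -> slot 3
640: h=3, probe 3,4 -> slot 4
382: h=5 -> slot 5
818: h=12 -> slot 12
757: h=3, probe 3,4,7 -> slot 7
484: h=3, probe 3,4,7,12,6 -> slot 6
Table: [-, -, -, 315, 640, 382, 484, 757, -, -, -, -, 818]

7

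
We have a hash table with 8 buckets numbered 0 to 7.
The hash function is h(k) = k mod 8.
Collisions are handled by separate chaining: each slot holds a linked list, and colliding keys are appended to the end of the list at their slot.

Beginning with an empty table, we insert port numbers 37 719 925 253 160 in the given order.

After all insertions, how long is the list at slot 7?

37 -> bucket 5
719 -> bucket 7
925 -> bucket 5 (collision)
253 -> bucket 5 (collision)
160 -> bucket 0
Final buckets:
0: 160
1: -
2: -
3: -
4: -
5: 37 -> 925 -> 253
6: -
7: 719

1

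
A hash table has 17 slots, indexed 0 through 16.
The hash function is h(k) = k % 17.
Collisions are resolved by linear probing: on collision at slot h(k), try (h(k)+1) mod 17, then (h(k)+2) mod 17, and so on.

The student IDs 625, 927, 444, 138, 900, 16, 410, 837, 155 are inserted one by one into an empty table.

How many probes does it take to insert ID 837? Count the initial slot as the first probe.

2

625 hashes to 13; slot 13 is free -> place at 13.
927 hashes to 9; slot 9 is free -> place at 9.
444 hashes to 2; slot 2 is free -> place at 2.
138 hashes to 2; 2 taken -> place at 3.
900 hashes to 16; slot 16 is free -> place at 16.
16 hashes to 16; 16 taken -> place at 0.
410 hashes to 2; 2,3 taken -> place at 4.
837 hashes to 4; 4 taken -> place at 5.
155 hashes to 2; 2,3,4,5 taken -> place at 6.
Table: [16, _, 444, 138, 410, 837, 155, _, _, 927, _, _, _, 625, _, _, 900]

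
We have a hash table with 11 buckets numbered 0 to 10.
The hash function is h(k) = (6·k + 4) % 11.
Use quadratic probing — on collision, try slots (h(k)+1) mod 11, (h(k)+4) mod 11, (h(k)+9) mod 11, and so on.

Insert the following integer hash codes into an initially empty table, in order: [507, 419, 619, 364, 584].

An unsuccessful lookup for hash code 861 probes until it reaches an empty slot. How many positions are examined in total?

3

Insert 507: h=10, slot 10 empty => index 10.
Insert 419: h=10, slot 10 occupied => index 0.
Insert 619: h=0, slot 0 occupied => index 1.
Insert 364: h=10, slots 10,0 occupied => index 3.
Insert 584: h=10, slots 10,0,3 occupied => index 8.
Table: [419, 619, —, 364, —, —, —, —, 584, —, 507]
Lookup 861: h=0, probe 0,1,4 → slot 4 empty, not found.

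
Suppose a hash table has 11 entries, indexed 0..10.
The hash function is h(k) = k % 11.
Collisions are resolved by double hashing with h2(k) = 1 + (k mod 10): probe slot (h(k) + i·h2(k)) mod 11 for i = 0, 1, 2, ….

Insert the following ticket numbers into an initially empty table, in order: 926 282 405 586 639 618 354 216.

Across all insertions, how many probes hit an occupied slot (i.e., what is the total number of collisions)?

6

926 hashes to 2; slot 2 is free => place at 2.
282 hashes to 7; slot 7 is free => place at 7.
405 hashes to 9; slot 9 is free => place at 9.
586 hashes to 3; slot 3 is free => place at 3.
639 hashes to 1; slot 1 is free => place at 1.
618 hashes to 2, h2=9; 2 taken => place at 0.
354 hashes to 2, h2=5; 2,7,1 taken => place at 6.
216 hashes to 7, h2=7; 7,3 taken => place at 10.
Table: [618, 639, 926, 586, ., ., 354, 282, ., 405, 216]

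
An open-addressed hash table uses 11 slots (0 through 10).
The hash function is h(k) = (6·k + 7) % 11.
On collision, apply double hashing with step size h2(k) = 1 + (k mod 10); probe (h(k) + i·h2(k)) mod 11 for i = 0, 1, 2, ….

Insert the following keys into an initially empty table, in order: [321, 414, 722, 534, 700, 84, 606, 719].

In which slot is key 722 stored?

0

321 hashes to 8; slot 8 is free → place at 8.
414 hashes to 5; slot 5 is free → place at 5.
722 hashes to 5, h2=3; 5,8 taken → place at 0.
534 hashes to 10; slot 10 is free → place at 10.
700 hashes to 5, h2=1; 5 taken → place at 6.
84 hashes to 5, h2=5; 5,10 taken → place at 4.
606 hashes to 2; slot 2 is free → place at 2.
719 hashes to 9; slot 9 is free → place at 9.
Table: [722, ∅, 606, ∅, 84, 414, 700, ∅, 321, 719, 534]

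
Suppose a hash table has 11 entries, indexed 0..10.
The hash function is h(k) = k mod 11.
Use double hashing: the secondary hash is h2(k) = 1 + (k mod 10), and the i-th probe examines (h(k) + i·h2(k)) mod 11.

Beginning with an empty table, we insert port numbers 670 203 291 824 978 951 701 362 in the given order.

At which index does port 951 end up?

9

Insert 670: h=10, slot 10 empty => index 10.
Insert 203: h=5, slot 5 empty => index 5.
Insert 291: h=5, h2=2, slot 5 occupied => index 7.
Insert 824: h=10, h2=5, slot 10 occupied => index 4.
Insert 978: h=10, h2=9, slot 10 occupied => index 8.
Insert 951: h=5, h2=2, slots 5,7 occupied => index 9.
Insert 701: h=8, h2=2, slots 8,10 occupied => index 1.
Insert 362: h=10, h2=3, slot 10 occupied => index 2.
Table: [-, 701, 362, -, 824, 203, -, 291, 978, 951, 670]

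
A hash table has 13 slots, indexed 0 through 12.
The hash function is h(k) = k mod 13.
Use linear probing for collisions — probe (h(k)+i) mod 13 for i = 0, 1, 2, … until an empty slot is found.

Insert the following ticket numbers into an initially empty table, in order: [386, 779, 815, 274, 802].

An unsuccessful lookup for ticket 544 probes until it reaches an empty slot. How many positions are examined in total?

386: h=9 → slot 9
779: h=12 → slot 12
815: h=9, probe 9,10 → slot 10
274: h=1 → slot 1
802: h=9, probe 9,10,11 → slot 11
Table: [_, 274, _, _, _, _, _, _, _, 386, 815, 802, 779]
Lookup 544: h=11, probe 11,12,0 → slot 0 empty, not found.

3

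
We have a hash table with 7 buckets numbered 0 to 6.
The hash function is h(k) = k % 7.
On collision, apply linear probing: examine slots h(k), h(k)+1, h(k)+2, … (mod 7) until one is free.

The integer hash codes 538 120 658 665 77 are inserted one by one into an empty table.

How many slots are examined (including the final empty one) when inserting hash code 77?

538: h=6 -> slot 6
120: h=1 -> slot 1
658: h=0 -> slot 0
665: h=0, probe 0,1,2 -> slot 2
77: h=0, probe 0,1,2,3 -> slot 3
Table: [658, 120, 665, 77, ∅, ∅, 538]

4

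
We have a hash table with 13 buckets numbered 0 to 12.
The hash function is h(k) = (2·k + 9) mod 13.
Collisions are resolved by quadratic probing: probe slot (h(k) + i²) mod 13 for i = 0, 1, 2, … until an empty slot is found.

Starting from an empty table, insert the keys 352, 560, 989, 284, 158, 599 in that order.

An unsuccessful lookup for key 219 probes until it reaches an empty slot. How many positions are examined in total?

352: h=11 -> slot 11
560: h=11, probe 11,12 -> slot 12
989: h=11, probe 11,12,2 -> slot 2
284: h=5 -> slot 5
158: h=0 -> slot 0
599: h=11, probe 11,12,2,7 -> slot 7
Table: [158, —, 989, —, —, 284, —, 599, —, —, —, 352, 560]
Lookup 219: h=5, probe 5,6 → slot 6 empty, not found.

2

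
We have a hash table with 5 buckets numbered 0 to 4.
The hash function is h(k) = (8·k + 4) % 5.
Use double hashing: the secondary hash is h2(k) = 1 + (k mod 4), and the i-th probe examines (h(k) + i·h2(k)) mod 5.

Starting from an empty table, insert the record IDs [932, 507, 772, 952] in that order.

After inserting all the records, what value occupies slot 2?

952

Insert 932: h=0, slot 0 empty => index 0.
Insert 507: h=0, h2=4, slot 0 occupied => index 4.
Insert 772: h=0, h2=1, slot 0 occupied => index 1.
Insert 952: h=0, h2=1, slots 0,1 occupied => index 2.
Table: [932, 772, 952, ., 507]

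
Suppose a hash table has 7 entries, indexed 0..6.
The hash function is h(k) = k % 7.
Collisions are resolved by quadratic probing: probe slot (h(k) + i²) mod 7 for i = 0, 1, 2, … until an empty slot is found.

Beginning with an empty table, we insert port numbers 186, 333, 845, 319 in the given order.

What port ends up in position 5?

186: h=4 → slot 4
333: h=4, probe 4,5 → slot 5
845: h=5, probe 5,6 → slot 6
319: h=4, probe 4,5,1 → slot 1
Table: [-, 319, -, -, 186, 333, 845]

333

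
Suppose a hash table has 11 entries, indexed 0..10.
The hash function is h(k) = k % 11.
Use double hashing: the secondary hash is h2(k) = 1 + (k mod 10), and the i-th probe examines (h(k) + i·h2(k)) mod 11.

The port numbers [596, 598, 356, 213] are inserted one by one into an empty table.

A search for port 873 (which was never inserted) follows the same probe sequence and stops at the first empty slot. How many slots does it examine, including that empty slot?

3

Insert 596: h=2, slot 2 empty => index 2.
Insert 598: h=4, slot 4 empty => index 4.
Insert 356: h=4, h2=7, slot 4 occupied => index 0.
Insert 213: h=4, h2=4, slot 4 occupied => index 8.
Table: [356, —, 596, —, 598, —, —, —, 213, —, —]
Lookup 873: h=4, h2=4, probe 4,8,1 → slot 1 empty, not found.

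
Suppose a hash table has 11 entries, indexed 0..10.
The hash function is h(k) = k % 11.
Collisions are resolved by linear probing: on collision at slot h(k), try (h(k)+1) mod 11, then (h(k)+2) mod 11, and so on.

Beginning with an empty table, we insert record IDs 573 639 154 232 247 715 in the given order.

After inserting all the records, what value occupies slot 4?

715

573: h=1 → slot 1
639: h=1, probe 1,2 → slot 2
154: h=0 → slot 0
232: h=1, probe 1,2,3 → slot 3
247: h=5 → slot 5
715: h=0, probe 0,1,2,3,4 → slot 4
Table: [154, 573, 639, 232, 715, 247, _, _, _, _, _]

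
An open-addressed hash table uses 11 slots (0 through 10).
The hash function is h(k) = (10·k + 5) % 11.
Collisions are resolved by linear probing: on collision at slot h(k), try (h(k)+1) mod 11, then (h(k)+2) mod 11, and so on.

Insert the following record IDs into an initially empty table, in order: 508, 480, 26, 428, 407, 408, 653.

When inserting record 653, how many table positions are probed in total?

2

508: h=3 => slot 3
480: h=9 => slot 9
26: h=1 => slot 1
428: h=6 => slot 6
407: h=5 => slot 5
408: h=4 => slot 4
653: h=1, probe 1,2 => slot 2
Table: [., 26, 653, 508, 408, 407, 428, ., ., 480, .]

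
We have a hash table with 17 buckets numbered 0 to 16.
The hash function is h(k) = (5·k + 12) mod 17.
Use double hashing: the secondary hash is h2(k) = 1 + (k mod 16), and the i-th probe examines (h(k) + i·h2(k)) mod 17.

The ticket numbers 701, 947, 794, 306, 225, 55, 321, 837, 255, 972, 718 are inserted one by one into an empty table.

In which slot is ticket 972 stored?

7

Insert 701: h=15, slot 15 empty => index 15.
Insert 947: h=4, slot 4 empty => index 4.
Insert 794: h=4, h2=11, slots 4,15 occupied => index 9.
Insert 306: h=12, slot 12 empty => index 12.
Insert 225: h=15, h2=2, slot 15 occupied => index 0.
Insert 55: h=15, h2=8, slot 15 occupied => index 6.
Insert 321: h=2, slot 2 empty => index 2.
Insert 837: h=15, h2=6, slots 15,4 occupied => index 10.
Insert 255: h=12, h2=16, slot 12 occupied => index 11.
Insert 972: h=10, h2=13, slots 10,6,2,15,11 occupied => index 7.
Insert 718: h=15, h2=15, slot 15 occupied => index 13.
Table: [225, _, 321, _, 947, _, 55, 972, _, 794, 837, 255, 306, 718, _, 701, _]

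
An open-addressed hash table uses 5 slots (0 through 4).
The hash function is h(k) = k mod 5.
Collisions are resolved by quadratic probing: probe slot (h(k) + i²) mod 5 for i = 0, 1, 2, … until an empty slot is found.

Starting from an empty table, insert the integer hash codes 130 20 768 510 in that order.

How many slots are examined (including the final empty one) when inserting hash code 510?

Insert 130: h=0, slot 0 empty => index 0.
Insert 20: h=0, slot 0 occupied => index 1.
Insert 768: h=3, slot 3 empty => index 3.
Insert 510: h=0, slots 0,1 occupied => index 4.
Table: [130, 20, —, 768, 510]

3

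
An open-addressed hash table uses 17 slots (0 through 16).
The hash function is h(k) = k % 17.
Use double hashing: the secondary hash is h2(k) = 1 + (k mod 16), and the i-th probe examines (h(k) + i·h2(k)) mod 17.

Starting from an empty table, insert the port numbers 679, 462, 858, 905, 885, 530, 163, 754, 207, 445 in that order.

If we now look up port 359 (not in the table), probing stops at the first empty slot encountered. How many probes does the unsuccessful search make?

Insert 679: h=16, slot 16 empty → index 16.
Insert 462: h=3, slot 3 empty → index 3.
Insert 858: h=8, slot 8 empty → index 8.
Insert 905: h=4, slot 4 empty → index 4.
Insert 885: h=1, slot 1 empty → index 1.
Insert 530: h=3, h2=3, slot 3 occupied → index 6.
Insert 163: h=10, slot 10 empty → index 10.
Insert 754: h=6, h2=3, slot 6 occupied → index 9.
Insert 207: h=3, h2=16, slot 3 occupied → index 2.
Insert 445: h=3, h2=14, slot 3 occupied → index 0.
Table: [445, 885, 207, 462, 905, ., 530, ., 858, 754, 163, ., ., ., ., ., 679]
Lookup 359: h=2, h2=8, probe 2,10,1,9,0,8,16,7 → slot 7 empty, not found.

8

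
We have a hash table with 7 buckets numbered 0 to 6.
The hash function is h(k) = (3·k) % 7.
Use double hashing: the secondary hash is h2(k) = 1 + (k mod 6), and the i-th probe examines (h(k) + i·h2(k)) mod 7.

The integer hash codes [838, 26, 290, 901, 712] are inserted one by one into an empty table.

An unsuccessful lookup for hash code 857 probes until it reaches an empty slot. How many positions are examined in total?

838 hashes to 1; slot 1 is free → place at 1.
26 hashes to 1, h2=3; 1 taken → place at 4.
290 hashes to 2; slot 2 is free → place at 2.
901 hashes to 1, h2=2; 1 taken → place at 3.
712 hashes to 1, h2=5; 1 taken → place at 6.
Table: [—, 838, 290, 901, 26, —, 712]
Lookup 857: h=2, h2=6, probe 2,1,0 → slot 0 empty, not found.

3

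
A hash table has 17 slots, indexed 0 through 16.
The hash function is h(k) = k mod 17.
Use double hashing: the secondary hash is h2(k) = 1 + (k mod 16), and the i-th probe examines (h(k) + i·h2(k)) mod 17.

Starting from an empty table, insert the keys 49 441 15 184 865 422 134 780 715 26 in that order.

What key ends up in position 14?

15

Insert 49: h=15, slot 15 empty -> index 15.
Insert 441: h=16, slot 16 empty -> index 16.
Insert 15: h=15, h2=16, slot 15 occupied -> index 14.
Insert 184: h=14, h2=9, slot 14 occupied -> index 6.
Insert 865: h=15, h2=2, slot 15 occupied -> index 0.
Insert 422: h=14, h2=7, slot 14 occupied -> index 4.
Insert 134: h=15, h2=7, slot 15 occupied -> index 5.
Insert 780: h=15, h2=13, slot 15 occupied -> index 11.
Insert 715: h=1, slot 1 empty -> index 1.
Insert 26: h=9, slot 9 empty -> index 9.
Table: [865, 715, -, -, 422, 134, 184, -, -, 26, -, 780, -, -, 15, 49, 441]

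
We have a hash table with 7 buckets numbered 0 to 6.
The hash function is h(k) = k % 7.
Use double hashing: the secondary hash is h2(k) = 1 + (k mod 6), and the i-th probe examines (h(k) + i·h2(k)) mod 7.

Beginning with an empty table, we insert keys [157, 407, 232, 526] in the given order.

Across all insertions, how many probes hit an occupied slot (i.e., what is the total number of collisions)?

157: h=3 -> slot 3
407: h=1 -> slot 1
232: h=1, h2=5, probe 1,6 -> slot 6
526: h=1, h2=5, probe 1,6,4 -> slot 4
Table: [—, 407, —, 157, 526, —, 232]

3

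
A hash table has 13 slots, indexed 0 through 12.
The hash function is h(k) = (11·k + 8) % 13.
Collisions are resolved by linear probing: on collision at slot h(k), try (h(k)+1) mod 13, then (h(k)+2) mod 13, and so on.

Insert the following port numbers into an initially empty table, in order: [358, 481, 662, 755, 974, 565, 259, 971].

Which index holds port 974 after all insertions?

11

358 hashes to 7; slot 7 is free -> place at 7.
481 hashes to 8; slot 8 is free -> place at 8.
662 hashes to 10; slot 10 is free -> place at 10.
755 hashes to 6; slot 6 is free -> place at 6.
974 hashes to 10; 10 taken -> place at 11.
565 hashes to 9; slot 9 is free -> place at 9.
259 hashes to 10; 10,11 taken -> place at 12.
971 hashes to 3; slot 3 is free -> place at 3.
Table: [., ., ., 971, ., ., 755, 358, 481, 565, 662, 974, 259]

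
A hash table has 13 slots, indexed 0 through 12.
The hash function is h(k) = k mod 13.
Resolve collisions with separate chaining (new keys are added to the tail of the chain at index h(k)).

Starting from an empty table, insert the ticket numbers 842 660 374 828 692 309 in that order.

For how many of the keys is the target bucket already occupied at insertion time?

3

Insert 842: h=10, bucket 10 empty -> new chain.
Insert 660: h=10, bucket 10 nonempty -> append to chain.
Insert 374: h=10, bucket 10 nonempty -> append to chain.
Insert 828: h=9, bucket 9 empty -> new chain.
Insert 692: h=3, bucket 3 empty -> new chain.
Insert 309: h=10, bucket 10 nonempty -> append to chain.
Final buckets:
0: _
1: _
2: _
3: 692
4: _
5: _
6: _
7: _
8: _
9: 828
10: 842 -> 660 -> 374 -> 309
11: _
12: _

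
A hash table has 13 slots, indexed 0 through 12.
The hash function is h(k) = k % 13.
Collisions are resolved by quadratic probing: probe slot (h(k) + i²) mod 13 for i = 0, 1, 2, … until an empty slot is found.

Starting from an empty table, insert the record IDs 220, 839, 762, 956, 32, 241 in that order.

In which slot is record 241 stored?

220: h=12 → slot 12
839: h=7 → slot 7
762: h=8 → slot 8
956: h=7, probe 7,8,11 → slot 11
32: h=6 → slot 6
241: h=7, probe 7,8,11,3 → slot 3
Table: [∅, ∅, ∅, 241, ∅, ∅, 32, 839, 762, ∅, ∅, 956, 220]

3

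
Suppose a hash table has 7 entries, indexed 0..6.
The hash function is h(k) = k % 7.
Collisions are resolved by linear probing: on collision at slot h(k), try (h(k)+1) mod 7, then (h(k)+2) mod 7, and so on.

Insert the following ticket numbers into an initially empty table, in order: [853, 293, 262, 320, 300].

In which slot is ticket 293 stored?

0

853: h=6 -> slot 6
293: h=6, probe 6,0 -> slot 0
262: h=3 -> slot 3
320: h=5 -> slot 5
300: h=6, probe 6,0,1 -> slot 1
Table: [293, 300, —, 262, —, 320, 853]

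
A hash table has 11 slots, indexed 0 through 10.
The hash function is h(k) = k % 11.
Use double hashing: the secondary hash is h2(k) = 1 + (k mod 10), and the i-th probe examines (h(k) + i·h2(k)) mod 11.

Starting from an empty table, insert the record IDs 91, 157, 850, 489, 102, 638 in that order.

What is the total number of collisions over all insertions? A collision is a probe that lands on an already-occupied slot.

Insert 91: h=3, slot 3 empty => index 3.
Insert 157: h=3, h2=8, slot 3 occupied => index 0.
Insert 850: h=3, h2=1, slot 3 occupied => index 4.
Insert 489: h=5, slot 5 empty => index 5.
Insert 102: h=3, h2=3, slot 3 occupied => index 6.
Insert 638: h=0, h2=9, slot 0 occupied => index 9.
Table: [157, ∅, ∅, 91, 850, 489, 102, ∅, ∅, 638, ∅]

4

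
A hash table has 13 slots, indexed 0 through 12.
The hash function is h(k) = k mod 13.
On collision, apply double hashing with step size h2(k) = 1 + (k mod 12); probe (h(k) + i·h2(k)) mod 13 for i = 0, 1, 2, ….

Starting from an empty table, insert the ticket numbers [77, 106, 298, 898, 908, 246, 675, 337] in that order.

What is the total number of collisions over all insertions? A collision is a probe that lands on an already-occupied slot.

6

Insert 77: h=12, slot 12 empty => index 12.
Insert 106: h=2, slot 2 empty => index 2.
Insert 298: h=12, h2=11, slot 12 occupied => index 10.
Insert 898: h=1, slot 1 empty => index 1.
Insert 908: h=11, slot 11 empty => index 11.
Insert 246: h=12, h2=7, slot 12 occupied => index 6.
Insert 675: h=12, h2=4, slot 12 occupied => index 3.
Insert 337: h=12, h2=2, slots 12,1,3 occupied => index 5.
Table: [—, 898, 106, 675, —, 337, 246, —, —, —, 298, 908, 77]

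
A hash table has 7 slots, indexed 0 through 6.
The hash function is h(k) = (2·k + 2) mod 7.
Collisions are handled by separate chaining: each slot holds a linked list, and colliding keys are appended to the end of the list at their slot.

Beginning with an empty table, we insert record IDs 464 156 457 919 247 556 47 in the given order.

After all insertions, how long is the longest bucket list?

464 → bucket 6
156 → bucket 6 (collision)
457 → bucket 6 (collision)
919 → bucket 6 (collision)
247 → bucket 6 (collision)
556 → bucket 1
47 → bucket 5
Final buckets:
0: _
1: 556
2: _
3: _
4: _
5: 47
6: 464 -> 156 -> 457 -> 919 -> 247

5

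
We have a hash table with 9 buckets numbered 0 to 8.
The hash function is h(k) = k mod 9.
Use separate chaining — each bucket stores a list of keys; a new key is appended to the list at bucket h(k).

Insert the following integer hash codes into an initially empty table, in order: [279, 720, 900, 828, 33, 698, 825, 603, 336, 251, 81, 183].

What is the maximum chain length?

Insert 279: h=0, bucket 0 empty -> new chain.
Insert 720: h=0, bucket 0 nonempty -> append to chain.
Insert 900: h=0, bucket 0 nonempty -> append to chain.
Insert 828: h=0, bucket 0 nonempty -> append to chain.
Insert 33: h=6, bucket 6 empty -> new chain.
Insert 698: h=5, bucket 5 empty -> new chain.
Insert 825: h=6, bucket 6 nonempty -> append to chain.
Insert 603: h=0, bucket 0 nonempty -> append to chain.
Insert 336: h=3, bucket 3 empty -> new chain.
Insert 251: h=8, bucket 8 empty -> new chain.
Insert 81: h=0, bucket 0 nonempty -> append to chain.
Insert 183: h=3, bucket 3 nonempty -> append to chain.
Final buckets:
0: 279 -> 720 -> 900 -> 828 -> 603 -> 81
1: ∅
2: ∅
3: 336 -> 183
4: ∅
5: 698
6: 33 -> 825
7: ∅
8: 251

6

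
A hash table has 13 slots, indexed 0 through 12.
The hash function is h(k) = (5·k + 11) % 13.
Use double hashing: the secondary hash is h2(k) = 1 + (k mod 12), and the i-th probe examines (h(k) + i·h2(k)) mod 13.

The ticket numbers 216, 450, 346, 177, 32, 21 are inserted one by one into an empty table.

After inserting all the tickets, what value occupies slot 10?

346

Insert 216: h=12, slot 12 empty → index 12.
Insert 450: h=12, h2=7, slot 12 occupied → index 6.
Insert 346: h=12, h2=11, slot 12 occupied → index 10.
Insert 177: h=12, h2=10, slot 12 occupied → index 9.
Insert 32: h=2, slot 2 empty → index 2.
Insert 21: h=12, h2=10, slots 12,9,6 occupied → index 3.
Table: [—, —, 32, 21, —, —, 450, —, —, 177, 346, —, 216]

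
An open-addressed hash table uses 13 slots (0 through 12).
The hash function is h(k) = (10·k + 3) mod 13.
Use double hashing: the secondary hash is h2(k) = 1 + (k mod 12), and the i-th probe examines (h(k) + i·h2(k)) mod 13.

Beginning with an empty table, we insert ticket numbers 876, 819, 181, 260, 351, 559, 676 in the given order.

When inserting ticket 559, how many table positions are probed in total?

2

876: h=1 => slot 1
819: h=3 => slot 3
181: h=6 => slot 6
260: h=3, h2=9, probe 3,12 => slot 12
351: h=3, h2=4, probe 3,7 => slot 7
559: h=3, h2=8, probe 3,11 => slot 11
676: h=3, h2=5, probe 3,8 => slot 8
Table: [—, 876, —, 819, —, —, 181, 351, 676, —, —, 559, 260]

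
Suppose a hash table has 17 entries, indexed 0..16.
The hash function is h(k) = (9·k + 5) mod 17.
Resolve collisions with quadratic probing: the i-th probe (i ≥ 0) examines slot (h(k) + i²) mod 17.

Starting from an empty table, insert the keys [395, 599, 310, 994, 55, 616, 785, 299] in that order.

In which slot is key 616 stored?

6

Insert 395: h=7, slot 7 empty -> index 7.
Insert 599: h=7, slot 7 occupied -> index 8.
Insert 310: h=7, slots 7,8 occupied -> index 11.
Insert 994: h=9, slot 9 empty -> index 9.
Insert 55: h=7, slots 7,8,11 occupied -> index 16.
Insert 616: h=7, slots 7,8,11,16 occupied -> index 6.
Insert 785: h=15, slot 15 empty -> index 15.
Insert 299: h=10, slot 10 empty -> index 10.
Table: [., ., ., ., ., ., 616, 395, 599, 994, 299, 310, ., ., ., 785, 55]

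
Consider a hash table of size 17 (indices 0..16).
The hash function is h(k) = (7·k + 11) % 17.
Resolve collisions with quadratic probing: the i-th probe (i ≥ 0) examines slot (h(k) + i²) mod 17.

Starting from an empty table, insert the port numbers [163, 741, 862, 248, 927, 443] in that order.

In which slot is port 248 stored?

163: h=13 → slot 13
741: h=13, probe 13,14 → slot 14
862: h=10 → slot 10
248: h=13, probe 13,14,0 → slot 0
927: h=6 → slot 6
443: h=1 → slot 1
Table: [248, 443, -, -, -, -, 927, -, -, -, 862, -, -, 163, 741, -, -]

0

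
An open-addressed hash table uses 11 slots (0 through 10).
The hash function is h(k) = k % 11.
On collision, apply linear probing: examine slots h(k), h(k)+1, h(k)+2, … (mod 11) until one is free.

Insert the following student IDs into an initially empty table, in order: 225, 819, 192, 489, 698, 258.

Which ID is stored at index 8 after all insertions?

489

225: h=5 => slot 5
819: h=5, probe 5,6 => slot 6
192: h=5, probe 5,6,7 => slot 7
489: h=5, probe 5,6,7,8 => slot 8
698: h=5, probe 5,6,7,8,9 => slot 9
258: h=5, probe 5,6,7,8,9,10 => slot 10
Table: [∅, ∅, ∅, ∅, ∅, 225, 819, 192, 489, 698, 258]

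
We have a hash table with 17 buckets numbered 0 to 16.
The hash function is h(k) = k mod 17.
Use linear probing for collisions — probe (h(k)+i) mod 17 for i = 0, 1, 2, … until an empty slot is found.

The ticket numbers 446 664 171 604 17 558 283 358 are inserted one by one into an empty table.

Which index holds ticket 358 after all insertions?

3

446: h=4 → slot 4
664: h=1 → slot 1
171: h=1, probe 1,2 → slot 2
604: h=9 → slot 9
17: h=0 → slot 0
558: h=14 → slot 14
283: h=11 → slot 11
358: h=1, probe 1,2,3 → slot 3
Table: [17, 664, 171, 358, 446, ., ., ., ., 604, ., 283, ., ., 558, ., .]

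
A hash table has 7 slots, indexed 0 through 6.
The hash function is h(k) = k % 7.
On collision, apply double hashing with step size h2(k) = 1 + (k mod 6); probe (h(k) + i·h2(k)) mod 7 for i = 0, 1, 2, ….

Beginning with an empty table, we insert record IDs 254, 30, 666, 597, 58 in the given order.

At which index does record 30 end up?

3

Insert 254: h=2, slot 2 empty -> index 2.
Insert 30: h=2, h2=1, slot 2 occupied -> index 3.
Insert 666: h=1, slot 1 empty -> index 1.
Insert 597: h=2, h2=4, slot 2 occupied -> index 6.
Insert 58: h=2, h2=5, slot 2 occupied -> index 0.
Table: [58, 666, 254, 30, _, _, 597]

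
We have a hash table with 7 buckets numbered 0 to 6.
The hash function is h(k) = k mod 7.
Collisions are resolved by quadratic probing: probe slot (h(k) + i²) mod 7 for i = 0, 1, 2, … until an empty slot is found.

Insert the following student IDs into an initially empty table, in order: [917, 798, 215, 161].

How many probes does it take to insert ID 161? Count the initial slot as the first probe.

917: h=0 → slot 0
798: h=0, probe 0,1 → slot 1
215: h=5 → slot 5
161: h=0, probe 0,1,4 → slot 4
Table: [917, 798, ∅, ∅, 161, 215, ∅]

3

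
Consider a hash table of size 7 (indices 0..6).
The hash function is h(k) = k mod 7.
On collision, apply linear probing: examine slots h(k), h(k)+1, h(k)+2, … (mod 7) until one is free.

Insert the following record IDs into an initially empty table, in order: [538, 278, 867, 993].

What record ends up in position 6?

538 hashes to 6; slot 6 is free => place at 6.
278 hashes to 5; slot 5 is free => place at 5.
867 hashes to 6; 6 taken => place at 0.
993 hashes to 6; 6,0 taken => place at 1.
Table: [867, 993, -, -, -, 278, 538]

538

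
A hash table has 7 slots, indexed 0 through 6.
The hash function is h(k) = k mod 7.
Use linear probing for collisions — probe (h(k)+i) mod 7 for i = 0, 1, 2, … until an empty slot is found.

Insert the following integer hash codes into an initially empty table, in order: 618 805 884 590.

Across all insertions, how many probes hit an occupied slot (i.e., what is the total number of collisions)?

Insert 618: h=2, slot 2 empty => index 2.
Insert 805: h=0, slot 0 empty => index 0.
Insert 884: h=2, slot 2 occupied => index 3.
Insert 590: h=2, slots 2,3 occupied => index 4.
Table: [805, _, 618, 884, 590, _, _]

3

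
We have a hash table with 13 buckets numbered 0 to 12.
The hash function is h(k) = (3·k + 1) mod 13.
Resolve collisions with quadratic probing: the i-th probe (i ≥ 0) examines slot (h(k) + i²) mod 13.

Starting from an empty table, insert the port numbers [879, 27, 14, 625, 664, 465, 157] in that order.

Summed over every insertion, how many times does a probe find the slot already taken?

11

879: h=12 → slot 12
27: h=4 → slot 4
14: h=4, probe 4,5 → slot 5
625: h=4, probe 4,5,8 → slot 8
664: h=4, probe 4,5,8,0 → slot 0
465: h=5, probe 5,6 → slot 6
157: h=4, probe 4,5,8,0,7 → slot 7
Table: [664, _, _, _, 27, 14, 465, 157, 625, _, _, _, 879]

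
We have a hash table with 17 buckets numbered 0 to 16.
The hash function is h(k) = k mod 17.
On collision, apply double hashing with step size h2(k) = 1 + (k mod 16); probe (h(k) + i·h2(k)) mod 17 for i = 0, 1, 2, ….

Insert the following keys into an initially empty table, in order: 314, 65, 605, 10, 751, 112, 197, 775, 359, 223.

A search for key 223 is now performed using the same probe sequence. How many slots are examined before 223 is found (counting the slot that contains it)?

314: h=8 => slot 8
65: h=14 => slot 14
605: h=10 => slot 10
10: h=10, h2=11, probe 10,4 => slot 4
751: h=3 => slot 3
112: h=10, h2=1, probe 10,11 => slot 11
197: h=10, h2=6, probe 10,16 => slot 16
775: h=10, h2=8, probe 10,1 => slot 1
359: h=2 => slot 2
223: h=2, h2=16, probe 2,1,0 => slot 0
Table: [223, 775, 359, 751, 10, -, -, -, 314, -, 605, 112, -, -, 65, -, 197]
Lookup 223: h=2, h2=16, probe 2,1,0 → found at 0.

3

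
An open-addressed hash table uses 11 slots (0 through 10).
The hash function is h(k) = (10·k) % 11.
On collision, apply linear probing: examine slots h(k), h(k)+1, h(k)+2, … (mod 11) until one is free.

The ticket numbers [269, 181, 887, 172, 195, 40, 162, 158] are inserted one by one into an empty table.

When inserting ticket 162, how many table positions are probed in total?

7

269: h=6 → slot 6
181: h=6, probe 6,7 → slot 7
887: h=4 → slot 4
172: h=4, probe 4,5 → slot 5
195: h=3 → slot 3
40: h=4, probe 4,5,6,7,8 → slot 8
162: h=3, probe 3,4,5,6,7,8,9 → slot 9
158: h=7, probe 7,8,9,10 → slot 10
Table: [∅, ∅, ∅, 195, 887, 172, 269, 181, 40, 162, 158]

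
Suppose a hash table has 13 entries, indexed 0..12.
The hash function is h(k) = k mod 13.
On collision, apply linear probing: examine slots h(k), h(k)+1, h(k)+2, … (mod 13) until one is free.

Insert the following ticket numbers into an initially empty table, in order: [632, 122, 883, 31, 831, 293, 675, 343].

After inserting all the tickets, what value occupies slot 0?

831

Insert 632: h=8, slot 8 empty -> index 8.
Insert 122: h=5, slot 5 empty -> index 5.
Insert 883: h=12, slot 12 empty -> index 12.
Insert 31: h=5, slot 5 occupied -> index 6.
Insert 831: h=12, slot 12 occupied -> index 0.
Insert 293: h=7, slot 7 empty -> index 7.
Insert 675: h=12, slots 12,0 occupied -> index 1.
Insert 343: h=5, slots 5,6,7,8 occupied -> index 9.
Table: [831, 675, ∅, ∅, ∅, 122, 31, 293, 632, 343, ∅, ∅, 883]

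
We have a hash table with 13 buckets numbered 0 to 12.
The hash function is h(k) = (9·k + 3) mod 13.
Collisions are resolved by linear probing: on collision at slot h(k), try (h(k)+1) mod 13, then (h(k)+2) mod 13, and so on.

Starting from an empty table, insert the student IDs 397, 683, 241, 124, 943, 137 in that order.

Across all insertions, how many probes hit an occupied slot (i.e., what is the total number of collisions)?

Insert 397: h=1, slot 1 empty → index 1.
Insert 683: h=1, slot 1 occupied → index 2.
Insert 241: h=1, slots 1,2 occupied → index 3.
Insert 124: h=1, slots 1,2,3 occupied → index 4.
Insert 943: h=1, slots 1,2,3,4 occupied → index 5.
Insert 137: h=1, slots 1,2,3,4,5 occupied → index 6.
Table: [∅, 397, 683, 241, 124, 943, 137, ∅, ∅, ∅, ∅, ∅, ∅]

15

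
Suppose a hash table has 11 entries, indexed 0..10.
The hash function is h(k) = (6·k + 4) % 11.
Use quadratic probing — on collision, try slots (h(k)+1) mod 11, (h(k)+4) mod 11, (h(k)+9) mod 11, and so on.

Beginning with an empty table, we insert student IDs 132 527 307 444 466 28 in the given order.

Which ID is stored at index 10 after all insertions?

Insert 132: h=4, slot 4 empty => index 4.
Insert 527: h=9, slot 9 empty => index 9.
Insert 307: h=9, slot 9 occupied => index 10.
Insert 444: h=6, slot 6 empty => index 6.
Insert 466: h=6, slot 6 occupied => index 7.
Insert 28: h=7, slot 7 occupied => index 8.
Table: [∅, ∅, ∅, ∅, 132, ∅, 444, 466, 28, 527, 307]

307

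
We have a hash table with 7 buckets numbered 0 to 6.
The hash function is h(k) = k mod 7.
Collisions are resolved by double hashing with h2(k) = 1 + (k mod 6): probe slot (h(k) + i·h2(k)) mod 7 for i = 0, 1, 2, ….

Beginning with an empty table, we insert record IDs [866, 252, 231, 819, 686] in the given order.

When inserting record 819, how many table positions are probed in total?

866 hashes to 5; slot 5 is free → place at 5.
252 hashes to 0; slot 0 is free → place at 0.
231 hashes to 0, h2=4; 0 taken → place at 4.
819 hashes to 0, h2=4; 0,4 taken → place at 1.
686 hashes to 0, h2=3; 0 taken → place at 3.
Table: [252, 819, -, 686, 231, 866, -]

3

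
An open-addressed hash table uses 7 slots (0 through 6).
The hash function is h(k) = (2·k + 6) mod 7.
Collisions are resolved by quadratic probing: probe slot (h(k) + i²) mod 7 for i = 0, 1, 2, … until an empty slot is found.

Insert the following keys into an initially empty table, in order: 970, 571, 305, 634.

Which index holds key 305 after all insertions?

4

Insert 970: h=0, slot 0 empty => index 0.
Insert 571: h=0, slot 0 occupied => index 1.
Insert 305: h=0, slots 0,1 occupied => index 4.
Insert 634: h=0, slots 0,1,4 occupied => index 2.
Table: [970, 571, 634, _, 305, _, _]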